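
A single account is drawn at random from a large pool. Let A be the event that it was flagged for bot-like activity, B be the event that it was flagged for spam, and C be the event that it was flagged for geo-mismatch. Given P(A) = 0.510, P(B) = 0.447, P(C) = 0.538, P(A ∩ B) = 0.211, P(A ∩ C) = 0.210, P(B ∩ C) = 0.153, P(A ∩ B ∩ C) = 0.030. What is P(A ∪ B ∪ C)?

0.951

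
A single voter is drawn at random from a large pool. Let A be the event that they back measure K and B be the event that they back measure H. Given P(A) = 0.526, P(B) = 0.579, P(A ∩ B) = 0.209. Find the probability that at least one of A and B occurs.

By inclusion–exclusion:
P(A ∪ B) = 0.526 + 0.579 − 0.209 = 0.896

0.896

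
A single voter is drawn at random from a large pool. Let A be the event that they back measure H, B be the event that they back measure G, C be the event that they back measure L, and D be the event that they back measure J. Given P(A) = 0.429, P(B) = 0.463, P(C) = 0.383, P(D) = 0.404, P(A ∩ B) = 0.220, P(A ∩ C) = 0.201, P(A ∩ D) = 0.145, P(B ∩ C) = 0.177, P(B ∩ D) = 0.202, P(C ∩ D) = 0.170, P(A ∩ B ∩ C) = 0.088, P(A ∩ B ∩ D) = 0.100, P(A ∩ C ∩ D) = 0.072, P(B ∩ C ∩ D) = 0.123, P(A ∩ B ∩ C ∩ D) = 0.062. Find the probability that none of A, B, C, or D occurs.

0.115

By inclusion–exclusion:
P(A ∪ B ∪ C ∪ D) = 0.429 + 0.463 + 0.383 + 0.404 − 0.220 − 0.201 − 0.145 − 0.177 − 0.202 − 0.170 + 0.088 + 0.100 + 0.072 + 0.123 − 0.062 = 0.885
P(none) = 1 − 0.885 = 0.115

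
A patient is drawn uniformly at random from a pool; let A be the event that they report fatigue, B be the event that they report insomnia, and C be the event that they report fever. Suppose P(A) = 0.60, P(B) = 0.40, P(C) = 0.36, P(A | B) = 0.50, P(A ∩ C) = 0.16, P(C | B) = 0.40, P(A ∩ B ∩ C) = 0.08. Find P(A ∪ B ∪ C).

P(A ∩ B) = P(B)·P(A|B) = 0.40 × 0.50 = 0.20
P(B ∩ C) = P(B)·P(C|B) = 0.40 × 0.40 = 0.16
Inclusion–exclusion gives
P(A ∪ B ∪ C) = 0.60 + 0.40 + 0.36 − 0.20 − 0.16 − 0.16 + 0.08 = 0.92

0.92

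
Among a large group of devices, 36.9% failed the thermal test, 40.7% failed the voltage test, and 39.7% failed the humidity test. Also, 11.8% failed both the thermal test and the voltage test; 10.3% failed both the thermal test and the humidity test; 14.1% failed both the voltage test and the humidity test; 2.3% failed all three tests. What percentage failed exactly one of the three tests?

51.8%

P(exactly one) = 36.9 + 40.7 + 39.7 − 2·11.8 − 2·10.3 − 2·14.1 + 3·2.3 = 51.8%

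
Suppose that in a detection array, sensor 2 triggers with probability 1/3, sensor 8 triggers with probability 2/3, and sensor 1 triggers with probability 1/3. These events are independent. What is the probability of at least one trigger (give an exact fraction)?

Since the events are independent, P(none) is the product of the individual non-occurrence probabilities.
P(none) = (1 − 1/3) × (1 − 2/3) × (1 − 1/3) = 2/3 × 1/3 × 2/3 = 4/27
P(at least one) = 1 − 4/27 = 23/27

23/27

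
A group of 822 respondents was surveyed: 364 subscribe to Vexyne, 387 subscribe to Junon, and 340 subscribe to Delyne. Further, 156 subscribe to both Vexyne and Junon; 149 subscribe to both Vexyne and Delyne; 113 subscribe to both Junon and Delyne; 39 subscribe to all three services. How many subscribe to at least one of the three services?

By inclusion–exclusion:
|at least one| = 364 + 387 + 340 − 156 − 149 − 113 + 39 = 712

712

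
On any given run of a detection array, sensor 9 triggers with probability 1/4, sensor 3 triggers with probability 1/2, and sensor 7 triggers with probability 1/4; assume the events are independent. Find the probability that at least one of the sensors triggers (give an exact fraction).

P(none) = (1 − 1/4) × (1 − 1/2) × (1 − 1/4) = 3/4 × 1/2 × 3/4 = 9/32
P(at least one) = 1 − 9/32 = 23/32

23/32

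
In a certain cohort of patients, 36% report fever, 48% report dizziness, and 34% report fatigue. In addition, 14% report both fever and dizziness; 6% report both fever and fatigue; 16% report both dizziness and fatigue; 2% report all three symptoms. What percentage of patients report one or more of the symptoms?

84%

By inclusion–exclusion:
P(≥1) = 36 + 48 + 34 − 14 − 6 − 16 + 2 = 84%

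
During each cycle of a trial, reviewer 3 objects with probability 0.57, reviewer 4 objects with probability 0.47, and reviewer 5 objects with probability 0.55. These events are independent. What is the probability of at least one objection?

P(none) = (1 − 0.57) × (1 − 0.47) × (1 − 0.55) = 0.43 × 0.53 × 0.45 = 0.102555
P(at least one) = 1 − 0.102555 = 0.897445

0.897445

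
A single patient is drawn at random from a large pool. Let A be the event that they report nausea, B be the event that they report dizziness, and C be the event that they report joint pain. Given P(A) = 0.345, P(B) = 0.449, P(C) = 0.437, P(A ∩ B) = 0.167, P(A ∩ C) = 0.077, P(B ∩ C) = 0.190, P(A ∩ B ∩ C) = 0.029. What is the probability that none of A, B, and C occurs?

Inclusion–exclusion gives
P(A ∪ B ∪ C) = 0.345 + 0.449 + 0.437 − 0.167 − 0.077 − 0.190 + 0.029 = 0.826
P(none) = 1 − 0.826 = 0.174

0.174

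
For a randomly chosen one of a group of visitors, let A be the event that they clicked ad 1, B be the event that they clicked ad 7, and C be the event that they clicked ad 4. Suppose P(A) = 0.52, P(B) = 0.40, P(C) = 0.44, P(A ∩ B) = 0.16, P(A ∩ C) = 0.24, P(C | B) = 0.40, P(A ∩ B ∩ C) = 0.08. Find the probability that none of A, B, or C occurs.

0.12

P(B ∩ C) = P(B)·P(C|B) = 0.40 × 0.40 = 0.16
By inclusion-exclusion,
P(A ∪ B ∪ C) = 0.52 + 0.40 + 0.44 − 0.16 − 0.24 − 0.16 + 0.08 = 0.88
P(none) = 1 − 0.88 = 0.12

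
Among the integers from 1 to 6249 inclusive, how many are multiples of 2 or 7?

3570

Inclusion–exclusion gives
floor(6249/2) + floor(6249/7) − floor(6249/14) = 3124 + 892 − 446 = 3570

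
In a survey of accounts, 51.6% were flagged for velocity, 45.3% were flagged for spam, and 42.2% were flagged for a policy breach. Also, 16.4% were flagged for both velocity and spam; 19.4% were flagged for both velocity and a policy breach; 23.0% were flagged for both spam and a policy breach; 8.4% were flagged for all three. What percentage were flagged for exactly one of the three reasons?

46.7%

P(exactly one) = 51.6 + 45.3 + 42.2 − 2·16.4 − 2·19.4 − 2·23.0 + 3·8.4 = 46.7%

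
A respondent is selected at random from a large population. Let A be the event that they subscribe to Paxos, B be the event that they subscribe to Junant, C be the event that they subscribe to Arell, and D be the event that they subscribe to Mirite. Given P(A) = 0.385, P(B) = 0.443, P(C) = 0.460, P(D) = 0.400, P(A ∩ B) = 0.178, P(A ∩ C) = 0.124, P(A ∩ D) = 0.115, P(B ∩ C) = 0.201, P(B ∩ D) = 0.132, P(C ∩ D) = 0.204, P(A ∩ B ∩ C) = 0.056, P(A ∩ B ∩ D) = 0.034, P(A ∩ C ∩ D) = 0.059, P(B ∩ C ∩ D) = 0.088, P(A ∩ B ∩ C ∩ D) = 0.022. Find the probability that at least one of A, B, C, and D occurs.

0.949

Inclusion–exclusion gives
P(A ∪ B ∪ C ∪ D) = 0.385 + 0.443 + 0.460 + 0.400 − 0.178 − 0.124 − 0.115 − 0.201 − 0.132 − 0.204 + 0.056 + 0.034 + 0.059 + 0.088 − 0.022 = 0.949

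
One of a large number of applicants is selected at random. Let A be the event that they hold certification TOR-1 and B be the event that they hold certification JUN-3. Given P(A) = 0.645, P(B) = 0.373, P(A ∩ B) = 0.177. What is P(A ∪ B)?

0.841

By inclusion–exclusion:
P(A ∪ B) = 0.645 + 0.373 − 0.177 = 0.841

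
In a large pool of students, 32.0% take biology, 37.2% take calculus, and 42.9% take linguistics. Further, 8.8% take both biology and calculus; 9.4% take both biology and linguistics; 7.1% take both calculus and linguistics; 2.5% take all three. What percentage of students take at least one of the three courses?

89.3%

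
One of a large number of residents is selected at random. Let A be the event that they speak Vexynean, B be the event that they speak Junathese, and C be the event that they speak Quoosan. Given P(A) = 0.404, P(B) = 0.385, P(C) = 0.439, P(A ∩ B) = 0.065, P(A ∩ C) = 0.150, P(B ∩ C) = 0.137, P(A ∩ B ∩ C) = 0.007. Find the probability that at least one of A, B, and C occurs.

Apply inclusion-exclusion:
P(A ∪ B ∪ C) = 0.404 + 0.385 + 0.439 − 0.065 − 0.150 − 0.137 + 0.007 = 0.883

0.883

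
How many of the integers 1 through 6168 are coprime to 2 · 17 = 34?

2903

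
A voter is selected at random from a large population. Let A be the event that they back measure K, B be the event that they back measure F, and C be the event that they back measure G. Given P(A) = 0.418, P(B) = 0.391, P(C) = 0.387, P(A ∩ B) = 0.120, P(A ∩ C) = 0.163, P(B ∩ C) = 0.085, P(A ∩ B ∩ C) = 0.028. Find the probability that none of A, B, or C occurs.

0.144

P(A ∪ B ∪ C) = 0.418 + 0.391 + 0.387 − 0.120 − 0.163 − 0.085 + 0.028 = 0.856
P(none) = 1 − 0.856 = 0.144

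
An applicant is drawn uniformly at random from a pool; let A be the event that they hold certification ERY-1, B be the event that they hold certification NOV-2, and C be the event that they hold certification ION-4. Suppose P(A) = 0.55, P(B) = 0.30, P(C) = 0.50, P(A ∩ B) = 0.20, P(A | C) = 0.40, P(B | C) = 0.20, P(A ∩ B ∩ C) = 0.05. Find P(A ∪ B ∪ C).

P(A ∩ C) = P(C)·P(A|C) = 0.50 × 0.40 = 0.20
P(B ∩ C) = P(C)·P(B|C) = 0.50 × 0.20 = 0.10
By inclusion–exclusion:
P(A ∪ B ∪ C) = 0.55 + 0.30 + 0.50 − 0.20 − 0.20 − 0.10 + 0.05 = 0.90

0.90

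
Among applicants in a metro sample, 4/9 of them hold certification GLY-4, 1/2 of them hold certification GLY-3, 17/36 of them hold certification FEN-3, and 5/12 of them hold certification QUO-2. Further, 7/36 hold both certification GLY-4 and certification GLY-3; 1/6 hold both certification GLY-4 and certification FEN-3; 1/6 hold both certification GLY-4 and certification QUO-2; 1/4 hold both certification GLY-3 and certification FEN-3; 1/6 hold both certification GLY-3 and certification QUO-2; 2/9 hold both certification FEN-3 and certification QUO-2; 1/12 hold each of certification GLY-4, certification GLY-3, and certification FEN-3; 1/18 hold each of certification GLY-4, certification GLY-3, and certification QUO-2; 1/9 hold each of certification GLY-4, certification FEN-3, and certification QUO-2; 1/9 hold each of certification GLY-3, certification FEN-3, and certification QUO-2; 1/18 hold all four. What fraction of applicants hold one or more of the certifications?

By inclusion-exclusion,
P(at least one) = 4/9 + 1/2 + 17/36 + 5/12 − 7/36 − 1/6 − 1/6 − 1/4 − 1/6 − 2/9 + 1/12 + 1/18 + 1/9 + 1/9 − 1/18 = 35/36

35/36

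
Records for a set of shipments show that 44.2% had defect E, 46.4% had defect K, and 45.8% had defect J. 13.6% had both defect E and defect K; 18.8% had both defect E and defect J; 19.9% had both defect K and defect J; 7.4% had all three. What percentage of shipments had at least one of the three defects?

Apply inclusion-exclusion:
P(≥1) = 44.2 + 46.4 + 45.8 − 13.6 − 18.8 − 19.9 + 7.4 = 91.5%

91.5%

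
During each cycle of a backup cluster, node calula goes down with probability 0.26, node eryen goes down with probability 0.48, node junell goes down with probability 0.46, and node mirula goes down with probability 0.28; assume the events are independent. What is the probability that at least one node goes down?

0.85038976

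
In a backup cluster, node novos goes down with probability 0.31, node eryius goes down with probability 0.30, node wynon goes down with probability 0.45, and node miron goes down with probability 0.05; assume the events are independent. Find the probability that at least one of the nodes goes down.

0.7476325

P(none) = (1 − 0.31) × (1 − 0.30) × (1 − 0.45) × (1 − 0.05) = 0.69 × 0.70 × 0.55 × 0.95 = 0.2523675
P(at least one) = 1 − 0.2523675 = 0.7476325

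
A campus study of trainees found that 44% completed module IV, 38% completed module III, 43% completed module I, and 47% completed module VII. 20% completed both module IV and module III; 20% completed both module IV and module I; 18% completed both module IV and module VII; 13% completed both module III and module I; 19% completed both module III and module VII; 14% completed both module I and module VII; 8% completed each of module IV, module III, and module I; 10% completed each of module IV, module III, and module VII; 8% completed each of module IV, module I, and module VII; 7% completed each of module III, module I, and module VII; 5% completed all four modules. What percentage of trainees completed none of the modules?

4%

P(≥1) = 44 + 38 + 43 + 47 − 20 − 20 − 18 − 13 − 19 − 14 + 8 + 10 + 8 + 7 − 5 = 96%
P(none) = 100% − 96% = 4%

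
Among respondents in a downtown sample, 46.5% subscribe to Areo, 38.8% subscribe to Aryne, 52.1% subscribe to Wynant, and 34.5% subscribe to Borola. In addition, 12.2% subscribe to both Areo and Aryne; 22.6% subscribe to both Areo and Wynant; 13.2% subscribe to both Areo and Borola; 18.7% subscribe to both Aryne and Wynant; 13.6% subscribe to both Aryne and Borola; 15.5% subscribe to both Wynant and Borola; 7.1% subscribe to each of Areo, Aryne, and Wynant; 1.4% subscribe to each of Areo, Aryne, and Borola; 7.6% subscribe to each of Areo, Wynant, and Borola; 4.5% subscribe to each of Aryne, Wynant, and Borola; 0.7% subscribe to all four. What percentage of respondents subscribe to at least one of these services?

By inclusion–exclusion:
P(union) = 46.5 + 38.8 + 52.1 + 34.5 − 12.2 − 22.6 − 13.2 − 18.7 − 13.6 − 15.5 + 7.1 + 1.4 + 7.6 + 4.5 − 0.7 = 96.0%

96.0%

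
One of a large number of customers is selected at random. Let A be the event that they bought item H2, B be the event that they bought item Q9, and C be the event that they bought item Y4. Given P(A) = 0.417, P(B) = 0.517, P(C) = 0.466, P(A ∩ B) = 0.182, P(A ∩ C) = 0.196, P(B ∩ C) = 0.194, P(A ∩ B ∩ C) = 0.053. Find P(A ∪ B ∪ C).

Inclusion–exclusion gives
P(A ∪ B ∪ C) = 0.417 + 0.517 + 0.466 − 0.182 − 0.196 − 0.194 + 0.053 = 0.881

0.881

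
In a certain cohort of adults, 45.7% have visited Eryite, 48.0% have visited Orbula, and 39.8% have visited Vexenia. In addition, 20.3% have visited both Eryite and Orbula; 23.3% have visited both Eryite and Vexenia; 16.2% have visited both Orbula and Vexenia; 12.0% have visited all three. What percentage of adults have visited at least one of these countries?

By inclusion–exclusion:
P(at least one) = 45.7 + 48.0 + 39.8 − 20.3 − 23.3 − 16.2 + 12.0 = 85.7%

85.7%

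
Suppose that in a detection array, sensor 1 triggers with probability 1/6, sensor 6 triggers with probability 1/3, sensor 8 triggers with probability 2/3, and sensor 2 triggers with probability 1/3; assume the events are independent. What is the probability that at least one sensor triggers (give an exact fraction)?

P(none) = (1 − 1/6) × (1 − 1/3) × (1 − 2/3) × (1 − 1/3) = 5/6 × 2/3 × 1/3 × 2/3 = 10/81
P(at least one) = 1 − 10/81 = 71/81

71/81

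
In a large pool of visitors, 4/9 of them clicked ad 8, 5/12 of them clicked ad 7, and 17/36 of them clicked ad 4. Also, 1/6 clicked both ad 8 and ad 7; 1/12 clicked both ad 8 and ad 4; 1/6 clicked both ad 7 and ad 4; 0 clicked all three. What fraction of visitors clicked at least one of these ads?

11/12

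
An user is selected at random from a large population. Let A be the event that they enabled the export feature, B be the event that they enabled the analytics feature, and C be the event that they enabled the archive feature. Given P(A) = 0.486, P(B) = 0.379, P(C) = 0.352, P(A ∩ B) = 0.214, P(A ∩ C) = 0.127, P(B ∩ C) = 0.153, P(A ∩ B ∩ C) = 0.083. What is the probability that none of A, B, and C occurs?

P(A ∪ B ∪ C) = 0.486 + 0.379 + 0.352 − 0.214 − 0.127 − 0.153 + 0.083 = 0.806
P(none) = 1 − 0.806 = 0.194

0.194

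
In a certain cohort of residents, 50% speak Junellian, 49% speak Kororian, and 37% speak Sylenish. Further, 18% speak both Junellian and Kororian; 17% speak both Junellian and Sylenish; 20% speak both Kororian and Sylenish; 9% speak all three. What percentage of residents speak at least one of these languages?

P(union) = 50 + 49 + 37 − 18 − 17 − 20 + 9 = 90%

90%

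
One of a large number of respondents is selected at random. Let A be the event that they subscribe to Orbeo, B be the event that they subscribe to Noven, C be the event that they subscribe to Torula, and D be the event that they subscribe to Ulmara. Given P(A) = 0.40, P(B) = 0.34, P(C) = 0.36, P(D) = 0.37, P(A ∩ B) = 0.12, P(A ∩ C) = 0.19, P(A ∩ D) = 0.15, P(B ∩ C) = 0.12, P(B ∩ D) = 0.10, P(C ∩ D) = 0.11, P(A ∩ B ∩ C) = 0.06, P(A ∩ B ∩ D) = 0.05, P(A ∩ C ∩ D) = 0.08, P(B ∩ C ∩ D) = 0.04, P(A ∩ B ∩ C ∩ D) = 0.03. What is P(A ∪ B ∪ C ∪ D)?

By inclusion-exclusion,
P(A ∪ B ∪ C ∪ D) = 0.40 + 0.34 + 0.36 + 0.37 − 0.12 − 0.19 − 0.15 − 0.12 − 0.10 − 0.11 + 0.06 + 0.05 + 0.08 + 0.04 − 0.03 = 0.88

0.88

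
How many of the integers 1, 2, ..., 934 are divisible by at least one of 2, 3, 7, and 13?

floor(934/2) + floor(934/3) + floor(934/7) + floor(934/13) − floor(934/6) − floor(934/14) − floor(934/26) − floor(934/21) − floor(934/39) − floor(934/91) + floor(934/42) + floor(934/78) + floor(934/182) + floor(934/273) − floor(934/546) = 467 + 311 + 133 + 71 − 155 − 66 − 35 − 44 − 23 − 10 + 22 + 11 + 5 + 3 − 1 = 689

689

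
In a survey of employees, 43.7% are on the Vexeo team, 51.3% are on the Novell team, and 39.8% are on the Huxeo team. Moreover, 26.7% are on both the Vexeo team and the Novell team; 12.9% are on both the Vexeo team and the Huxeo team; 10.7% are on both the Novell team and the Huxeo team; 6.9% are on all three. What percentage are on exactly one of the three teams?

54.9%

By inclusion–exclusion (exactly-one form):
P(exactly one) = 43.7 + 51.3 + 39.8 − 2·26.7 − 2·12.9 − 2·10.7 + 3·6.9 = 54.9%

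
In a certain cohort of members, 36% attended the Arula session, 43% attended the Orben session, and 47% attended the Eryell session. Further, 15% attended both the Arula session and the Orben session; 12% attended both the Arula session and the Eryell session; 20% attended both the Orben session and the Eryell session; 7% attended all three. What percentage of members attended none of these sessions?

Apply inclusion-exclusion:
P(at least one) = 36 + 43 + 47 − 15 − 12 − 20 + 7 = 86%
P(none) = 100% − 86% = 14%

14%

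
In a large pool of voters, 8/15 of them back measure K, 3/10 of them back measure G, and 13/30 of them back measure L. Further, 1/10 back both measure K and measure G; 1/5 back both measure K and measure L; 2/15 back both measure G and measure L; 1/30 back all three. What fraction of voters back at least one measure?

P(≥1) = 8/15 + 3/10 + 13/30 − 1/10 − 1/5 − 2/15 + 1/30 = 13/15

13/15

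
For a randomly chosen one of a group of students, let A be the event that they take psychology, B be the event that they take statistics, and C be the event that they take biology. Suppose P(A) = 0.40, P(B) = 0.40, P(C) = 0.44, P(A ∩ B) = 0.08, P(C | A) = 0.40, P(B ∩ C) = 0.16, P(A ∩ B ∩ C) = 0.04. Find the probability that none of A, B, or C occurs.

P(A ∩ C) = P(A)·P(C|A) = 0.40 × 0.40 = 0.16
By inclusion-exclusion,
P(A ∪ B ∪ C) = 0.40 + 0.40 + 0.44 − 0.08 − 0.16 − 0.16 + 0.04 = 0.88
P(none) = 1 − 0.88 = 0.12

0.12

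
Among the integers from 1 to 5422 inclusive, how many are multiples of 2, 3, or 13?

Apply inclusion-exclusion:
⌊5422/2⌋ + ⌊5422/3⌋ + ⌊5422/13⌋ − ⌊5422/6⌋ − ⌊5422/26⌋ − ⌊5422/39⌋ + ⌊5422/78⌋ = 2711 + 1807 + 417 − 903 − 208 − 139 + 69 = 3754

3754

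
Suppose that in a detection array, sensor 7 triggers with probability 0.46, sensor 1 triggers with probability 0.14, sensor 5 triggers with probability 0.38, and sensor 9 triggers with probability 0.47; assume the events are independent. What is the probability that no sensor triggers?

0.15260184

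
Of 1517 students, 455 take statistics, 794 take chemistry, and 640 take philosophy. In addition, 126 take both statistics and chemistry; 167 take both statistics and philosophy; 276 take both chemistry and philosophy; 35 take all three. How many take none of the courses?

162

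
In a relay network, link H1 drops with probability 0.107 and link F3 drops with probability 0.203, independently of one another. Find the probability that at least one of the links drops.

0.288279

P(none) = (1 − 0.107) × (1 − 0.203) = 0.893 × 0.797 = 0.711721
P(at least one) = 1 − 0.711721 = 0.288279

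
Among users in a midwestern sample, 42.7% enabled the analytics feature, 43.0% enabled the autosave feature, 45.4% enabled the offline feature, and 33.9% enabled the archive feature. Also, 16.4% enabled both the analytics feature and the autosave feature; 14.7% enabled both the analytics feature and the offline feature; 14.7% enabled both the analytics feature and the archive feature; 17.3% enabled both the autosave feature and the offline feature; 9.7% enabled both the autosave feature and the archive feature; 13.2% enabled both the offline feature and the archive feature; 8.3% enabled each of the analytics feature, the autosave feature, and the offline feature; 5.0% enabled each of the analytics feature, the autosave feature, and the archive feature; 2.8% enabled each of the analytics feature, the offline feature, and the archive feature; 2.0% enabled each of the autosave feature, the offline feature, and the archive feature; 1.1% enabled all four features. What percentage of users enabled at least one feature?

P(≥1) = 42.7 + 43.0 + 45.4 + 33.9 − 16.4 − 14.7 − 14.7 − 17.3 − 9.7 − 13.2 + 8.3 + 5.0 + 2.8 + 2.0 − 1.1 = 96.0%

96.0%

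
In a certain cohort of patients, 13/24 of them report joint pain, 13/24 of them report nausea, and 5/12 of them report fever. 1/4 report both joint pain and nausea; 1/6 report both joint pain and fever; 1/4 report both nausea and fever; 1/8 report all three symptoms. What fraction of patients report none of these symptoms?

P(union) = 13/24 + 13/24 + 5/12 − 1/4 − 1/6 − 1/4 + 1/8 = 23/24
P(none) = 1 − 23/24 = 1/24

1/24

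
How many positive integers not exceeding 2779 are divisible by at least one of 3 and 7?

Using inclusion–exclusion:
926 + 397 − 132 = 1191

1191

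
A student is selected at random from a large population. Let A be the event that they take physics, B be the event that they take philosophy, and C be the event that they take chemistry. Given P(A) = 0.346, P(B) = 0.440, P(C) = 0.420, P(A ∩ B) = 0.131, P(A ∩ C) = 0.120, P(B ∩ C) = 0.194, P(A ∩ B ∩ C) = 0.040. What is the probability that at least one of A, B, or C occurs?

0.801

P(A ∪ B ∪ C) = 0.346 + 0.440 + 0.420 − 0.131 − 0.120 − 0.194 + 0.040 = 0.801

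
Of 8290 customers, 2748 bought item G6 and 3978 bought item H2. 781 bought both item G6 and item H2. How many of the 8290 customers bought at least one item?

|at least one| = 2748 + 3978 − 781 = 5945

5945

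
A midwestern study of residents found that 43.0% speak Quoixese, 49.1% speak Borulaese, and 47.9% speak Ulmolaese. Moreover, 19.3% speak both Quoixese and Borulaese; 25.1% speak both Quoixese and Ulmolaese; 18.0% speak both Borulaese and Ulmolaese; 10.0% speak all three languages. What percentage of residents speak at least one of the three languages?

Using inclusion–exclusion:
P(≥1) = 43.0 + 49.1 + 47.9 − 19.3 − 25.1 − 18.0 + 10.0 = 87.6%

87.6%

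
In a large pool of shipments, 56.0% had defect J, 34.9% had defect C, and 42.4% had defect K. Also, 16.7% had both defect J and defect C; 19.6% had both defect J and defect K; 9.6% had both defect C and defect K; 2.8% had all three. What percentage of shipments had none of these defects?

9.8%

Inclusion–exclusion gives
P(union) = 56.0 + 34.9 + 42.4 − 16.7 − 19.6 − 9.6 + 2.8 = 90.2%
P(none) = 100% − 90.2% = 9.8%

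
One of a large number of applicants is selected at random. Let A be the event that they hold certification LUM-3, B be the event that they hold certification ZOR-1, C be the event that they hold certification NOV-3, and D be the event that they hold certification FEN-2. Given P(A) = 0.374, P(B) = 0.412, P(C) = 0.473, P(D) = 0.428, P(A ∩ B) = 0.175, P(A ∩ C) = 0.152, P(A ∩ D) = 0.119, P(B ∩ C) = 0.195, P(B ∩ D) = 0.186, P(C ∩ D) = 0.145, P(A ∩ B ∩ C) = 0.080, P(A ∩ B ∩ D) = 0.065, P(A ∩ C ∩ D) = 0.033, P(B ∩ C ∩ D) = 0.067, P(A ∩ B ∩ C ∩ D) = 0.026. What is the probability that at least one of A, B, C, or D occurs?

0.934

Apply inclusion-exclusion:
P(A ∪ B ∪ C ∪ D) = 0.374 + 0.412 + 0.473 + 0.428 − 0.175 − 0.152 − 0.119 − 0.195 − 0.186 − 0.145 + 0.080 + 0.065 + 0.033 + 0.067 − 0.026 = 0.934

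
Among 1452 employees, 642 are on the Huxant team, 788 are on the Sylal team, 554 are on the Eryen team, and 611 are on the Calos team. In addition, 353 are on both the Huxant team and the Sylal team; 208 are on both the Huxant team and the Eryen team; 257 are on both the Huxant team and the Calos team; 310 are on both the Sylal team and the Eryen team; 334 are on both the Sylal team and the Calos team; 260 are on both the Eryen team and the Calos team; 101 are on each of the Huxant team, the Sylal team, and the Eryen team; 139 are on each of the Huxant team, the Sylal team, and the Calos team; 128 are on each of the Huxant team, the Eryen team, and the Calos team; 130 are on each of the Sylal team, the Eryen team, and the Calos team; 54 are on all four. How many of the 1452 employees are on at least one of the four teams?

By inclusion-exclusion,
N(≥1) = 642 + 788 + 554 + 611 − 353 − 208 − 257 − 310 − 334 − 260 + 101 + 139 + 128 + 130 − 54 = 1317

1317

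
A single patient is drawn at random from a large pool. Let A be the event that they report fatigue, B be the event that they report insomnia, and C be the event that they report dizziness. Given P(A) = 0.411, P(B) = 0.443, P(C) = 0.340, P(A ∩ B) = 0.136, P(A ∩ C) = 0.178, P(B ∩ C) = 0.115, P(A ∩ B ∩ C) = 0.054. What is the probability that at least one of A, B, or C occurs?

0.819

P(A ∪ B ∪ C) = 0.411 + 0.443 + 0.340 − 0.136 − 0.178 − 0.115 + 0.054 = 0.819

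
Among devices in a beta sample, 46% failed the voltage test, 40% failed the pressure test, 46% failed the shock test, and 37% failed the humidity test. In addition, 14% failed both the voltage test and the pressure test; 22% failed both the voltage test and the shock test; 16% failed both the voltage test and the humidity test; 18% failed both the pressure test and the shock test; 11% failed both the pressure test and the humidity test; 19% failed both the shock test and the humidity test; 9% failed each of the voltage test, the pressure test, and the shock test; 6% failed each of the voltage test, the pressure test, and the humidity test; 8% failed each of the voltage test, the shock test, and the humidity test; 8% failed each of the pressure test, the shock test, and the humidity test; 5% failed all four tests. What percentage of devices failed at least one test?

95%

P(≥1) = 46 + 40 + 46 + 37 − 14 − 22 − 16 − 18 − 11 − 19 + 9 + 6 + 8 + 8 − 5 = 95%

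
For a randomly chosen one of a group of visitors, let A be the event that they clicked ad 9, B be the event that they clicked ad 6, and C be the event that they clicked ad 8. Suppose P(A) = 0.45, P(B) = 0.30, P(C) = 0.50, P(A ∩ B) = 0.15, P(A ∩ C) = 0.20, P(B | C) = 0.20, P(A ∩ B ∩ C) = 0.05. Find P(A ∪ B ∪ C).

0.85

P(B ∩ C) = P(C)·P(B|C) = 0.50 × 0.20 = 0.10
P(A ∪ B ∪ C) = 0.45 + 0.30 + 0.50 − 0.15 − 0.20 − 0.10 + 0.05 = 0.85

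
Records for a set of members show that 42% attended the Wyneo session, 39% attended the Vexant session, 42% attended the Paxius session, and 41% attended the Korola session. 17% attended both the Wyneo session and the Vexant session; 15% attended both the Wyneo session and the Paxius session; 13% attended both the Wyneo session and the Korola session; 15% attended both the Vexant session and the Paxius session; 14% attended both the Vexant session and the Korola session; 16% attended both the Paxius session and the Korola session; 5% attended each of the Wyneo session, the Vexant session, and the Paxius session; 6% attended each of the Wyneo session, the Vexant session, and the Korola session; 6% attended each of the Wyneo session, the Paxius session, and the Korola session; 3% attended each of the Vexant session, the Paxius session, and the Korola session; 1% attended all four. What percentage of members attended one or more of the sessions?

93%

Using inclusion–exclusion:
P(union) = 42 + 39 + 42 + 41 − 17 − 15 − 13 − 15 − 14 − 16 + 5 + 6 + 6 + 3 − 1 = 93%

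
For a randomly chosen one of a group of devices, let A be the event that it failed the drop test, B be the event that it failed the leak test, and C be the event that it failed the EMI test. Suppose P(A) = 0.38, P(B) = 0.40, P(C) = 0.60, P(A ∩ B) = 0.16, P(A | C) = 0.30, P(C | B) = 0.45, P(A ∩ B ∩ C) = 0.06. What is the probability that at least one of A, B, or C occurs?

0.92

P(A ∩ C) = P(C)·P(A|C) = 0.60 × 0.30 = 0.18
P(B ∩ C) = P(B)·P(C|B) = 0.40 × 0.45 = 0.18
Using inclusion–exclusion:
P(A ∪ B ∪ C) = 0.38 + 0.40 + 0.60 − 0.16 − 0.18 − 0.18 + 0.06 = 0.92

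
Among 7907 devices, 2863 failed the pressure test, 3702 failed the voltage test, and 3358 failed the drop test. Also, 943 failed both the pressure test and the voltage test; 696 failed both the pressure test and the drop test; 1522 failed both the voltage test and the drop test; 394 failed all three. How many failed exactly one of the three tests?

4783

N(exactly one) = 2863 + 3702 + 3358 − 2·943 − 2·696 − 2·1522 + 3·394 = 4783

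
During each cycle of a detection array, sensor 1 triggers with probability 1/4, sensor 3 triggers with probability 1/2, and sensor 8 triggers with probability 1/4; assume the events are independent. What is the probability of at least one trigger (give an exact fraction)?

23/32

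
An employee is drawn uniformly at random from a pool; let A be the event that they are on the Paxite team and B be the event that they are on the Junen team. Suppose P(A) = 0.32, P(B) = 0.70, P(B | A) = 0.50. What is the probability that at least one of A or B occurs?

P(A ∩ B) = P(A)·P(B|A) = 0.32 × 0.50 = 0.16
Apply inclusion-exclusion:
P(A ∪ B) = 0.32 + 0.70 − 0.16 = 0.86

0.86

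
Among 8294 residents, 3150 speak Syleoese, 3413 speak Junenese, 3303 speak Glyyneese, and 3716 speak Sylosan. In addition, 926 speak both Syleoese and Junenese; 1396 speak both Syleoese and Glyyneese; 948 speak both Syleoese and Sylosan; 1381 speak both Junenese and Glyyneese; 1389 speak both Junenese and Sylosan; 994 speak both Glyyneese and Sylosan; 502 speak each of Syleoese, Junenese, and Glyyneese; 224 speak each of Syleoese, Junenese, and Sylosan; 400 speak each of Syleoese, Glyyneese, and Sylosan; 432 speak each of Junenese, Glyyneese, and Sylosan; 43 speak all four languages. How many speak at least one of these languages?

Apply inclusion-exclusion:
|at least one| = 3150 + 3413 + 3303 + 3716 − 926 − 1396 − 948 − 1381 − 1389 − 994 + 502 + 224 + 400 + 432 − 43 = 8063

8063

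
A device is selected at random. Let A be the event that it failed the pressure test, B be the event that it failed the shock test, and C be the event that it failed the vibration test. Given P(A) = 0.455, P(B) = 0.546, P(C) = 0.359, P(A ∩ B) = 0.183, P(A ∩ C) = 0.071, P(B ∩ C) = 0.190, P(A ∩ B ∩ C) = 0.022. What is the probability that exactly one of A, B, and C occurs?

0.538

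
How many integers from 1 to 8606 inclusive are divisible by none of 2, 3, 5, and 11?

2086

4303 + 2868 + 1721 + 782 − 1434 − 860 − 391 − 573 − 260 − 156 + 286 + 130 + 78 + 52 − 26 = 6520
8606 − 6520 = 2086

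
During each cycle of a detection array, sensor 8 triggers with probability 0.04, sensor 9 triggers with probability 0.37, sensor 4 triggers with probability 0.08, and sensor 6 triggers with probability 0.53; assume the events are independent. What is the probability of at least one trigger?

0.73848448

P(none) = (1 − 0.04) × (1 − 0.37) × (1 − 0.08) × (1 − 0.53) = 0.96 × 0.63 × 0.92 × 0.47 = 0.26151552
P(at least one) = 1 − 0.26151552 = 0.73848448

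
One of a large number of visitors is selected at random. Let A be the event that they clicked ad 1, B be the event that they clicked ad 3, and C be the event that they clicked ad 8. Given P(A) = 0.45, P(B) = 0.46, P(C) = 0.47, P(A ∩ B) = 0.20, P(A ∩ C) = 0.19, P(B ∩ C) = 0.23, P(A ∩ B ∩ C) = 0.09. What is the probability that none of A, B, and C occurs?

0.15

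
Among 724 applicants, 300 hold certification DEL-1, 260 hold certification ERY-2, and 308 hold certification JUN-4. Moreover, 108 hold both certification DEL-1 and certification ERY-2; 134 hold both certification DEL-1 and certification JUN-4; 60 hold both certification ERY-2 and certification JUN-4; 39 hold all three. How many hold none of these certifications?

119

By inclusion-exclusion,
N(≥1) = 300 + 260 + 308 − 108 − 134 − 60 + 39 = 605
None: 724 − 605 = 119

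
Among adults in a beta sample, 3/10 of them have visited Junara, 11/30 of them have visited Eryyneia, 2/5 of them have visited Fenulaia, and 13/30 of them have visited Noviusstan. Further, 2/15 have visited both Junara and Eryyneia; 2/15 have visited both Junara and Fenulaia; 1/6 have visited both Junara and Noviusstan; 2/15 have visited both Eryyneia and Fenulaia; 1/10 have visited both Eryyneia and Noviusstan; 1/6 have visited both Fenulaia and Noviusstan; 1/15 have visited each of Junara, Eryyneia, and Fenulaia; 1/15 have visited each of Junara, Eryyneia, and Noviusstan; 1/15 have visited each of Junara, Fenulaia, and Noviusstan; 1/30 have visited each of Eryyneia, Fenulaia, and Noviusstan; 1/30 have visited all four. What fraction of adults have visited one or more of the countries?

13/15

P(≥1) = 3/10 + 11/30 + 2/5 + 13/30 − 2/15 − 2/15 − 1/6 − 2/15 − 1/10 − 1/6 + 1/15 + 1/15 + 1/15 + 1/30 − 1/30 = 13/15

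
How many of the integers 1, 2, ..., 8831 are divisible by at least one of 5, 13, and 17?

By inclusion-exclusion,
1766 + 679 + 519 − 135 − 103 − 39 + 7 = 2694

2694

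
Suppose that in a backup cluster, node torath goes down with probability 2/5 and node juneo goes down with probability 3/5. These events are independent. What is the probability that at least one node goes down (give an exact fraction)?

19/25

P(none) = (1 − 2/5) × (1 − 3/5) = 3/5 × 2/5 = 6/25
P(at least one) = 1 − 6/25 = 19/25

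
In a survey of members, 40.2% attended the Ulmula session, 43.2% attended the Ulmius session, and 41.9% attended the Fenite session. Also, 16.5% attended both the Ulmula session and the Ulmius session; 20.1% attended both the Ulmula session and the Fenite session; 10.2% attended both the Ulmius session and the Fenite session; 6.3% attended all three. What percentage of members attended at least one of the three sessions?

84.8%

Apply inclusion-exclusion:
P(union) = 40.2 + 43.2 + 41.9 − 16.5 − 20.1 − 10.2 + 6.3 = 84.8%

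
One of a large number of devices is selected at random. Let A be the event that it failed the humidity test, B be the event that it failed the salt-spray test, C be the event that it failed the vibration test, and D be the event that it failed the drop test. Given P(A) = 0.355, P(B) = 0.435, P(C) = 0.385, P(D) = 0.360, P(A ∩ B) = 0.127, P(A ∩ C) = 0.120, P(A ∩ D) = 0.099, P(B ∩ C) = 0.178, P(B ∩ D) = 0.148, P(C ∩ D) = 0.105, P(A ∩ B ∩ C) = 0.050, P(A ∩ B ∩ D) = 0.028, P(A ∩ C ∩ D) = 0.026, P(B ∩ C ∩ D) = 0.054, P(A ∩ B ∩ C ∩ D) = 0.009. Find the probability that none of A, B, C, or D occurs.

0.093

Apply inclusion-exclusion:
P(A ∪ B ∪ C ∪ D) = 0.355 + 0.435 + 0.385 + 0.360 − 0.127 − 0.120 − 0.099 − 0.178 − 0.148 − 0.105 + 0.050 + 0.028 + 0.026 + 0.054 − 0.009 = 0.907
P(none) = 1 − 0.907 = 0.093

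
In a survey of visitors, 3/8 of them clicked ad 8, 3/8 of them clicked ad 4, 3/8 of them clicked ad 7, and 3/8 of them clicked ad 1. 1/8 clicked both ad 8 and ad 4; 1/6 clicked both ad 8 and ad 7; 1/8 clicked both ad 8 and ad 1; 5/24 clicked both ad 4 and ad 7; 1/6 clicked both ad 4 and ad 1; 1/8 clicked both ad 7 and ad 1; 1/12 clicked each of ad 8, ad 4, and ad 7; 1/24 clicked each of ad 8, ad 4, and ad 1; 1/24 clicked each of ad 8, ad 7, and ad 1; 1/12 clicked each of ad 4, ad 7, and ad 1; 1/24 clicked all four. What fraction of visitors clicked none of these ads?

P(at least one) = 3/8 + 3/8 + 3/8 + 3/8 − 1/8 − 1/6 − 1/8 − 5/24 − 1/6 − 1/8 + 1/12 + 1/24 + 1/24 + 1/12 − 1/24 = 19/24
P(none) = 1 − 19/24 = 5/24

5/24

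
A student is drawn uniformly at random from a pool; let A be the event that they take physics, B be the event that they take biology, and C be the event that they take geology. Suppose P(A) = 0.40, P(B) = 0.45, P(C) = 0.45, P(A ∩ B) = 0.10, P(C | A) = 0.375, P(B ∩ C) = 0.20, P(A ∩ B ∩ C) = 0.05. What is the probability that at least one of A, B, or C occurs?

0.90

P(A ∩ C) = P(A)·P(C|A) = 0.40 × 0.375 = 0.15
Apply inclusion-exclusion:
P(A ∪ B ∪ C) = 0.40 + 0.45 + 0.45 − 0.10 − 0.15 − 0.20 + 0.05 = 0.90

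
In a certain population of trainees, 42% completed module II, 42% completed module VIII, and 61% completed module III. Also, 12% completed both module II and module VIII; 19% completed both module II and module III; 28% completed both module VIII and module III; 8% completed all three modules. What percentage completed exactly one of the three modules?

51%

Using the inclusion–exclusion count for exactly one event:
P(exactly one) = 42 + 42 + 61 − 2·12 − 2·19 − 2·28 + 3·8 = 51%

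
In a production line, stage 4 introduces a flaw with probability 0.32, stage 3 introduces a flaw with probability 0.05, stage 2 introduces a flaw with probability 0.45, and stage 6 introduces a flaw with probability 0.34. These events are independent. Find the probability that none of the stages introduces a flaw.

0.234498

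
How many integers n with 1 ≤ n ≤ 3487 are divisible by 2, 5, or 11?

2219

By inclusion-exclusion,
floor(3487/2) + floor(3487/5) + floor(3487/11) − floor(3487/10) − floor(3487/22) − floor(3487/55) + floor(3487/110) = 1743 + 697 + 317 − 348 − 158 − 63 + 31 = 2219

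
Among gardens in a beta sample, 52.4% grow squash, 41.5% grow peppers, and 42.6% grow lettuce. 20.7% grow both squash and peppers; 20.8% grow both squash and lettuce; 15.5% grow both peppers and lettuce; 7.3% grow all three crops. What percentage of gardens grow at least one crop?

86.8%

Inclusion–exclusion gives
P(at least one) = 52.4 + 41.5 + 42.6 − 20.7 − 20.8 − 15.5 + 7.3 = 86.8%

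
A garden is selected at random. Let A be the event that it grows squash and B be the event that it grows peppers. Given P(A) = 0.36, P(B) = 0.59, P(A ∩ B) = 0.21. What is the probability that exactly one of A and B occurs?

0.53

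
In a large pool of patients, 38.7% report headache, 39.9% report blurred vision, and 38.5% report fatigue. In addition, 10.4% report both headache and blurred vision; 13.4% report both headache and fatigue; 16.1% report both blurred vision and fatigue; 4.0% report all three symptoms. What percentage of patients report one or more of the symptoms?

Using inclusion–exclusion:
P(≥1) = 38.7 + 39.9 + 38.5 − 10.4 − 13.4 − 16.1 + 4.0 = 81.2%

81.2%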